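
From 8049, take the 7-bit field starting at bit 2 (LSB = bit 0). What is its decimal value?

v = 1111101110001
Shift right by 2: 11111011100
Mask low 7 bits: 1011100 = 92

92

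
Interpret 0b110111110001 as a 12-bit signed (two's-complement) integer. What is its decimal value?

pattern = 110111110001 (MSB is 1 ⇒ negative)
Invert: 001000001110, add 1 → 001000001111 = 527, so the value is -527.
(Equivalently: 3569 - 2^12 = 3569 - 4096 = -527.)

-527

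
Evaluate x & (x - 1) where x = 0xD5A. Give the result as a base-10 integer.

3416

x = 110101011010 = 3418
x - 1 = 110101011001
AND   = 110101011000 = 3416
(x & (x - 1) clears the lowest set bit of x.)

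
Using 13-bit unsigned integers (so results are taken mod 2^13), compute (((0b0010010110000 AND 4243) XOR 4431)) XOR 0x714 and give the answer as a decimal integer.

0b0010010110000 = 0010010110000
4243 = 1000010010011
→ AND → 0000010010000 = 144
4431 = 1000101001111
→ XOR → 1000111011111 = 4575
0x714 = 0011100010100
→ XOR → 1011011001011 = 5835

5835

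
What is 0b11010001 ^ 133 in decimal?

84

a = 11010001
133 = 10000101
XOR → 01010100 = 84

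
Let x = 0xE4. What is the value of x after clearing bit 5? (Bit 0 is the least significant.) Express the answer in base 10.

196

x = 011100100
bit 5 is currently 1; clear it via x & ~(1 << 5) = x & ~32
→ 011000100 = 196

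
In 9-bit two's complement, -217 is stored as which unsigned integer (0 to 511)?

295

217 in 9 bits: 011011001
Invert: 100100110
Add 1:  100100111 = 295
(Check: 2^9 - 217 = 512 - 217 = 295.)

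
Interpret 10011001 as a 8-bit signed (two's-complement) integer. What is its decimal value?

-103

pattern = 10011001 (MSB is 1 ⇒ negative)
Invert: 01100110, add 1 → 01100111 = 103, so the value is -103.
(Equivalently: 153 - 2^8 = 153 - 256 = -103.)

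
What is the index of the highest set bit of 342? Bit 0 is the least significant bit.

342 = 101010110
The topmost 1 is at position 8 (since 2^8 = 256 ≤ 342 < 512).

8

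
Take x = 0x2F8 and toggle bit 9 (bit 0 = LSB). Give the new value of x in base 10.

x = 1011111000
bit 9 is currently 1; toggle it via x ^ (1 << 9) = x ^ 512
→ 0011111000 = 248

248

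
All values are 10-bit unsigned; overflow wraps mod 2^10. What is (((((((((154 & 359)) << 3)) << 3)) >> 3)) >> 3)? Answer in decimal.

2

154 = 0010011010
359 = 0101100111
→ & → 0000000010 = 2
→ << 3 (mod 2^10) → 0000010000 = 16
→ << 3 (mod 2^10) → 0010000000 = 128
→ >> 3 → 0000010000 = 16
→ >> 3 → 0000000010 = 2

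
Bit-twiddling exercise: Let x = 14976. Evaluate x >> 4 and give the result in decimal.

936

14976 = 11101010000000
shift right by 4 → 00001110101000 = 936
(equivalently, floor(14976 / 16))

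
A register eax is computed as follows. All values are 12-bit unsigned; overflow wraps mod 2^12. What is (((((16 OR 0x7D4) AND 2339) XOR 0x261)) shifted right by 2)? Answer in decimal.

216

16 = 000000010000
0x7D4 = 011111010100
→ OR → 011111010100 = 2004
2339 = 100100100011
→ AND → 000100000000 = 256
0x261 = 001001100001
→ XOR → 001101100001 = 865
→ shifted right by 2 → 000011011000 = 216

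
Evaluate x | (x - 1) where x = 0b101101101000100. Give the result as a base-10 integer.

x = 101101101000100 = 23364
x - 1 = 101101101000011
OR    = 101101101000111 = 23367
(x | (x - 1) sets all bits below the lowest set bit.)

23367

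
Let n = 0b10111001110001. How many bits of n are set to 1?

n = 10111001110001
Count the 1s: 1 + 1 + 1 + 1 + 1 + 1 + 1 + 1 = 8

8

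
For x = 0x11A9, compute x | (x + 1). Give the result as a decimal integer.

x = 1000110101001 = 4521
x + 1 = 1000110101010
OR    = 1000110101011 = 4523
(x | (x + 1) sets the lowest cleared bit.)

4523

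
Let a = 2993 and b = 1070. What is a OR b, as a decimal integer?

2993 = 101110110001
1070 = 010000101110
 OR → 111110111111 = 4031

4031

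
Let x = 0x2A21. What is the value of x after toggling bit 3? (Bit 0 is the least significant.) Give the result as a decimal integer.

x = 010101000100001
bit 3 is currently 0; toggle it via x ^ (1 << 3) = x ^ 8
→ 010101000101001 = 10793

10793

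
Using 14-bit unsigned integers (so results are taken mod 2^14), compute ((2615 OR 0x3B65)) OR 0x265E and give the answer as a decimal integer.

2615 = 00101000110111
0x3B65 = 11101101100101
→ OR → 11101101110111 = 15223
0x265E = 10011001011110
→ OR → 11111101111111 = 16255

16255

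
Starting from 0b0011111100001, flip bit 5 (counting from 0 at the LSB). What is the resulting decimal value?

1985

x = 0011111100001
bit 5 is currently 1; toggle it via x ^ (1 << 5) = x ^ 32
→ 0011111000001 = 1985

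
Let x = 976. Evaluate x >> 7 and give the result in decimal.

976 = 1111010000
shift right by 7 → 0000000111 = 7
(equivalently, floor(976 / 128))

7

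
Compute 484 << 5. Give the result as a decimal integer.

484 = 00000111100100
shift left by 5 → 11110010000000 = 15488
(equivalently, 484 × 2^5 = 484 × 32)

15488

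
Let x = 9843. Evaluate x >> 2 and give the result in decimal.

2460

9843 = 10011001110011
shift right by 2 → 00100110011100 = 2460
(equivalently, floor(9843 / 4))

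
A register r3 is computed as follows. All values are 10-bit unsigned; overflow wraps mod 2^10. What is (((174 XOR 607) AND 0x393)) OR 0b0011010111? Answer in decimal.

174 = 0010101110
607 = 1001011111
→ XOR → 1011110001 = 753
0x393 = 1110010011
→ AND → 1010010001 = 657
0b0011010111 = 0011010111
→ OR → 1011010111 = 727

727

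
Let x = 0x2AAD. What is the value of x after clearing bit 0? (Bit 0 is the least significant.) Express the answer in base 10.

x = 10101010101101
bit 0 is currently 1; clear it via x & ~(1 << 0) = x & ~1
→ 10101010101100 = 10924

10924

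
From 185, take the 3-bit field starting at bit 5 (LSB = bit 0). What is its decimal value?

v = 00010111001
Shift right by 5: 000101
Mask low 3 bits: 101 = 5

5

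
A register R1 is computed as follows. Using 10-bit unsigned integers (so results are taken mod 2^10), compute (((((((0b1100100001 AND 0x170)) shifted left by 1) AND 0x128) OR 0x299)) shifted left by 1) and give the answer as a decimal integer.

306

0b1100100001 = 1100100001
0x170 = 0101110000
→ AND → 0100100000 = 288
→ shifted left by 1 (mod 2^10) → 1001000000 = 576
0x128 = 0100101000
→ AND → 0000000000 = 0
0x299 = 1010011001
→ OR → 1010011001 = 665
→ shifted left by 1 (mod 2^10) → 0100110010 = 306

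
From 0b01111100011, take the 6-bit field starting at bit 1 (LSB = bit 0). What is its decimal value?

49

v = 01111100011
Shift right by 1: 0111110001
Mask low 6 bits: 110001 = 49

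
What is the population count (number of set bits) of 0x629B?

8

0x629B = 110001010011011
Count the 1s: 1 + 1 + 1 + 1 + 1 + 1 + 1 + 1 = 8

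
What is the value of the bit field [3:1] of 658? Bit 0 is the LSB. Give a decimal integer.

1

v = 0001010010010
Shift right by 1: 000101001001
Mask low 3 bits: 001 = 1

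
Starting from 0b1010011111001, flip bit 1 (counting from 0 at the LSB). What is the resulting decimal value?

5371

x = 1010011111001
bit 1 is currently 0; toggle it via x ^ (1 << 1) = x ^ 2
→ 1010011111011 = 5371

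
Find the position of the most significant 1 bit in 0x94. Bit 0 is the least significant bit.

0x94 = 10010100
The topmost 1 is at position 7 (since 2^7 = 128 ≤ 148 < 256).

7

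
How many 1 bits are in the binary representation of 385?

385 = 110000001
Count the 1s: 1 + 1 + 1 = 3

3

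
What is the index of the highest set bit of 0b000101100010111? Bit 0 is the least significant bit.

11

0b000101100010111 = 101100010111
The topmost 1 is at position 11 (since 2^11 = 2048 ≤ 2839 < 4096).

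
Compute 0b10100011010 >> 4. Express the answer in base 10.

81

x = 10100011010
shift right by 4 → 00001010001 = 81
(equivalently, floor(1306 / 16))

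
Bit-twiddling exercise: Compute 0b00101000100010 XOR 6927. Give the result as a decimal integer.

a = 0101000100010
6927 = 1101100001111
XOR → 1000100101101 = 4397

4397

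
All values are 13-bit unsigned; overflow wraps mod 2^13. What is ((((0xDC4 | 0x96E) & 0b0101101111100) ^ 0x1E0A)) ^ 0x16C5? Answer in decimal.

419

0xDC4 = 0110111000100
0x96E = 0100101101110
→ | → 0110111101110 = 3566
0b0101101111100 = 0101101111100
→ & → 0100101101100 = 2412
0x1E0A = 1111000001010
→ ^ → 1011101100110 = 5990
0x16C5 = 1011011000101
→ ^ → 0000110100011 = 419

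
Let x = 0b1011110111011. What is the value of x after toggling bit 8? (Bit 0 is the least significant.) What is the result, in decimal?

x = 1011110111011
bit 8 is currently 1; toggle it via x ^ (1 << 8) = x ^ 256
→ 1011010111011 = 5819

5819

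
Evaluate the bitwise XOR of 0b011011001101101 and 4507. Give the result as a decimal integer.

a = 11011001101101
4507 = 01000110011011
XOR → 10011111110110 = 10230

10230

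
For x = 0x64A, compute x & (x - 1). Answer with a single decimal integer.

1608

x = 11001001010 = 1610
x - 1 = 11001001001
AND   = 11001001000 = 1608
(x & (x - 1) clears the lowest set bit of x.)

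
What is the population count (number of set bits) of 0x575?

7

0x575 = 10101110101
Count the 1s: 1 + 1 + 1 + 1 + 1 + 1 + 1 = 7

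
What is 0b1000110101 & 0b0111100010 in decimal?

32

a = 1000110101
b = 0111100010
AND → 0000100000 = 32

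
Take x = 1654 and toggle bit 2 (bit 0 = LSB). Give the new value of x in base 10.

1650

x = 011001110110
bit 2 is currently 1; toggle it via x ^ (1 << 2) = x ^ 4
→ 011001110010 = 1650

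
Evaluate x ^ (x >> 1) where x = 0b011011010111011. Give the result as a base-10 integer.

x = 11011010111011 = 14011
x>>1 = 01101101011101
XOR  = 10110111100110 = 11750
(x ^ (x >> 1) gives the standard binary-reflected Gray code of x.)

11750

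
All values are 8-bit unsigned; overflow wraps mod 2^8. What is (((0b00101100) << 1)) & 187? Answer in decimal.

24

0b00101100 = 00101100
→ << 1 (mod 2^8) → 01011000 = 88
187 = 10111011
→ & → 00011000 = 24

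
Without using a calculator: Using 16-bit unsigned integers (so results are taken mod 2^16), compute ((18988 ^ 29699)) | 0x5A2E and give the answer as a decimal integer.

32303

18988 = 0100101000101100
29699 = 0111010000000011
→ ^ → 0011111000101111 = 15919
0x5A2E = 0101101000101110
→ | → 0111111000101111 = 32303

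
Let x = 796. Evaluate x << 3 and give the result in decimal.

6368

796 = 0001100011100
shift left by 3 → 1100011100000 = 6368
(equivalently, 796 × 2^3 = 796 × 8)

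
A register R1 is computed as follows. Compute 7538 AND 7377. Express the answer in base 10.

7248

7538 = 1110101110010
7377 = 1110011010001
AND → 1110001010000 = 7248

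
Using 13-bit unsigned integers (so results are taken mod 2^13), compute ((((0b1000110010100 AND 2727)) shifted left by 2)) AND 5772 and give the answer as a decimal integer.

0b1000110010100 = 1000110010100
2727 = 0101010100111
→ AND → 0000010000100 = 132
→ shifted left by 2 (mod 2^13) → 0001000010000 = 528
5772 = 1011010001100
→ AND → 0001000000000 = 512

512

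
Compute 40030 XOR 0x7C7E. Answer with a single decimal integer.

57376

40030 = 1001110001011110
0x7C7E = 0111110001111110
XOR → 1110000000100000 = 57376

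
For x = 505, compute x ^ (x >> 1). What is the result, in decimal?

261

x = 111111001 = 505
x>>1 = 011111100
XOR  = 100000101 = 261
(x ^ (x >> 1) gives the standard binary-reflected Gray code of x.)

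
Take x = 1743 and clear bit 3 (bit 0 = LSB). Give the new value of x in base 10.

1735

x = 11011001111
bit 3 is currently 1; clear it via x & ~(1 << 3) = x & ~8
→ 11011000111 = 1735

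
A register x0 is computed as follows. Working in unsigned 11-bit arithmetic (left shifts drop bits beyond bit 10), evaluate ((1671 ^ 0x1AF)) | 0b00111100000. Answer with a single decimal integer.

1671 = 11010000111
0x1AF = 00110101111
→ ^ → 11100101000 = 1832
0b00111100000 = 00111100000
→ | → 11111101000 = 2024

2024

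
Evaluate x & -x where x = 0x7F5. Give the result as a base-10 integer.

x = 11111110101 = 2037
-x (two's complement) = …00000001011
AND   = 00000000001 = 1
(x & -x isolates the lowest set bit of x.)

1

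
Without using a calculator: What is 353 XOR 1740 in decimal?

353 = 00101100001
1740 = 11011001100
XOR → 11110101101 = 1965

1965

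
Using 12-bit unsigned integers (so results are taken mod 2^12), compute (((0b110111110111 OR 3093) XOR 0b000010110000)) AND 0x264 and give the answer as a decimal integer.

68

0b110111110111 = 110111110111
3093 = 110000010101
→ OR → 110111110111 = 3575
0b000010110000 = 000010110000
→ XOR → 110101000111 = 3399
0x264 = 001001100100
→ AND → 000001000100 = 68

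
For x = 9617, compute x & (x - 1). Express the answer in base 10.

9616

x = 10010110010001 = 9617
x - 1 = 10010110010000
AND   = 10010110010000 = 9616
(x & (x - 1) clears the lowest set bit of x.)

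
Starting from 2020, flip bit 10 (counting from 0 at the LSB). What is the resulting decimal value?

996

x = 11111100100
bit 10 is currently 1; toggle it via x ^ (1 << 10) = x ^ 1024
→ 01111100100 = 996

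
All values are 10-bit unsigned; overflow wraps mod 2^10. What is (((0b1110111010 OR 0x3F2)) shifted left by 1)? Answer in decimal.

0b1110111010 = 1110111010
0x3F2 = 1111110010
→ OR → 1111111010 = 1018
→ shifted left by 1 (mod 2^10) → 1111110100 = 1012

1012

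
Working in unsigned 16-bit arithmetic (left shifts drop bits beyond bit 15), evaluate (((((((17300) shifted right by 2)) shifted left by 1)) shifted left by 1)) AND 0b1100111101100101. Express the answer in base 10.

17300 = 0100001110010100
→ shifted right by 2 → 0001000011100101 = 4325
→ shifted left by 1 (mod 2^16) → 0010000111001010 = 8650
→ shifted left by 1 (mod 2^16) → 0100001110010100 = 17300
0b1100111101100101 = 1100111101100101
→ AND → 0100001100000100 = 17156

17156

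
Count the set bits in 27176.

27176 = 110101000101000
Count the 1s: 1 + 1 + 1 + 1 + 1 + 1 = 6

6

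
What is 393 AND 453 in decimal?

385

393 = 110001001
453 = 111000101
AND → 110000001 = 385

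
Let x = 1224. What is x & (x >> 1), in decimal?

64

x = 10011001000 = 1224
x>>1 = 01001100100
AND  = 00001000000 = 64
(x & (x >> 1) has a 1 wherever x has two consecutive 1 bits.)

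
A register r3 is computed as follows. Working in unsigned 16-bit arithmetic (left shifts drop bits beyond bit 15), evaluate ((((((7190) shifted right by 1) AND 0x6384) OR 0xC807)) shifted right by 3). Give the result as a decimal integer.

7190 = 0001110000010110
→ shifted right by 1 → 0000111000001011 = 3595
0x6384 = 0110001110000100
→ AND → 0000001000000000 = 512
0xC807 = 1100100000000111
→ OR → 1100101000000111 = 51719
→ shifted right by 3 → 0001100101000000 = 6464

6464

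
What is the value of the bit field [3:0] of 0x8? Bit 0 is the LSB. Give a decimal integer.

8

v = 000001000
Shift right by 0: 000001000
Mask low 4 bits: 1000 = 8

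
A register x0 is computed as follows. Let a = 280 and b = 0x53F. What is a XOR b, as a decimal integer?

280 = 00100011000
0x53F = 10100111111
XOR → 10000100111 = 1063

1063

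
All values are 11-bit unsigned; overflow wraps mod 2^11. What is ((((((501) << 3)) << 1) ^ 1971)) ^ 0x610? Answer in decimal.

1779

501 = 00111110101
→ << 3 (mod 2^11) → 11110101000 = 1960
→ << 1 (mod 2^11) → 11101010000 = 1872
1971 = 11110110011
→ ^ → 00011100011 = 227
0x610 = 11000010000
→ ^ → 11011110011 = 1779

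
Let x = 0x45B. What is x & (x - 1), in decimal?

1114

x = 10001011011 = 1115
x - 1 = 10001011010
AND   = 10001011010 = 1114
(x & (x - 1) clears the lowest set bit of x.)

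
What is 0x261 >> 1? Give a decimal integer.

0x261 = 1001100001
shift right by 1 → 0100110000 = 304
(equivalently, floor(609 / 2))

304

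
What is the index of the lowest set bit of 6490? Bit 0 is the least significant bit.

1

6490 = 1100101011010
Trailing zeros: 1, so the lowest set bit is bit 1 (value 2).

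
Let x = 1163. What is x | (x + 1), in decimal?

x = 10010001011 = 1163
x + 1 = 10010001100
OR    = 10010001111 = 1167
(x | (x + 1) sets the lowest cleared bit.)

1167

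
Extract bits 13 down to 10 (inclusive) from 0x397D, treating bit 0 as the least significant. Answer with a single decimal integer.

14

v = 11100101111101
Shift right by 10: 1110
Mask low 4 bits: 1110 = 14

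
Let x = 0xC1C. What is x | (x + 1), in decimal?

x = 110000011100 = 3100
x + 1 = 110000011101
OR    = 110000011101 = 3101
(x | (x + 1) sets the lowest cleared bit.)

3101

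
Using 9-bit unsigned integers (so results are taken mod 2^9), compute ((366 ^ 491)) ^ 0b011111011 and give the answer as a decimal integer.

366 = 101101110
491 = 111101011
→ ^ → 010000101 = 133
0b011111011 = 011111011
→ ^ → 001111110 = 126

126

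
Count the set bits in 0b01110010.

n = 1110010
Count the 1s: 1 + 1 + 1 + 1 = 4

4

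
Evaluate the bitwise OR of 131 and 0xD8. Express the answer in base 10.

131 = 10000011
0xD8 = 11011000
 OR → 11011011 = 219

219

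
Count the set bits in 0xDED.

0xDED = 110111101101
Count the 1s: 1 + 1 + 1 + 1 + 1 + 1 + 1 + 1 + 1 = 9

9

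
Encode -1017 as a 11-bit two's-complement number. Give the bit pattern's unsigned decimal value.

1031

1017 in 11 bits: 01111111001
Invert: 10000000110
Add 1:  10000000111 = 1031
(Check: 2^11 - 1017 = 2048 - 1017 = 1031.)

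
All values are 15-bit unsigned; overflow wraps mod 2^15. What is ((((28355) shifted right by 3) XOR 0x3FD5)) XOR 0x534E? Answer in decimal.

24899

28355 = 110111011000011
→ shifted right by 3 → 000110111011000 = 3544
0x3FD5 = 011111111010101
→ XOR → 011001000001101 = 12813
0x534E = 101001101001110
→ XOR → 110000101000011 = 24899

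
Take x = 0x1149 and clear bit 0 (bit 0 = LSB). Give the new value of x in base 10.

4424

x = 01000101001001
bit 0 is currently 1; clear it via x & ~(1 << 0) = x & ~1
→ 01000101001000 = 4424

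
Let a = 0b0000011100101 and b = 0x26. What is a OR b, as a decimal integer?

231

a = 11100101
0x26 = 00100110
 OR → 11100111 = 231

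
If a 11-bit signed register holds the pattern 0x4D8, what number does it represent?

pattern = 10011011000 (MSB is 1 ⇒ negative)
Invert: 01100100111, add 1 → 01100101000 = 808, so the value is -808.
(Equivalently: 1240 - 2^11 = 1240 - 2048 = -808.)

-808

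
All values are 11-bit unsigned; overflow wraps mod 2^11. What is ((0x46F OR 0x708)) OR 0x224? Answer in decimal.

0x46F = 10001101111
0x708 = 11100001000
→ OR → 11101101111 = 1903
0x224 = 01000100100
→ OR → 11101101111 = 1903

1903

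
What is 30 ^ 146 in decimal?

140

30 = 00011110
146 = 10010010
XOR → 10001100 = 140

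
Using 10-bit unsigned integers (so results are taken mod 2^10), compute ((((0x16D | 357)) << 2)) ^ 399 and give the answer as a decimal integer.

0x16D = 0101101101
357 = 0101100101
→ | → 0101101101 = 365
→ << 2 (mod 2^10) → 0110110100 = 436
399 = 0110001111
→ ^ → 0000111011 = 59

59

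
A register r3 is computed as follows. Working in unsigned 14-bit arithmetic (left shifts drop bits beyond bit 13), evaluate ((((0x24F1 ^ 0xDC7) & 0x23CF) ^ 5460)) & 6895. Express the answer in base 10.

0x24F1 = 10010011110001
0xDC7 = 00110111000111
→ ^ → 10100100110110 = 10550
0x23CF = 10001111001111
→ & → 10000100000110 = 8454
5460 = 01010101010100
→ ^ → 11010001010010 = 13394
6895 = 01101011101111
→ & → 01000001000010 = 4162

4162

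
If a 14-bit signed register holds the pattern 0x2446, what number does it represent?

pattern = 10010001000110 (MSB is 1 ⇒ negative)
Invert: 01101110111001, add 1 → 01101110111010 = 7098, so the value is -7098.
(Equivalently: 9286 - 2^14 = 9286 - 16384 = -7098.)

-7098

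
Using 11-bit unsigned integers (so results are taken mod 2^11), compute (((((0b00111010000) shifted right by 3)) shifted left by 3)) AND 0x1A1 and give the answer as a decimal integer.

0b00111010000 = 00111010000
→ shifted right by 3 → 00000111010 = 58
→ shifted left by 3 (mod 2^11) → 00111010000 = 464
0x1A1 = 00110100001
→ AND → 00110000000 = 384

384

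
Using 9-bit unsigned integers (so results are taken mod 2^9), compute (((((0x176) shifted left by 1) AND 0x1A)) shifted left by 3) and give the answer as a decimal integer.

0x176 = 101110110
→ shifted left by 1 (mod 2^9) → 011101100 = 236
0x1A = 000011010
→ AND → 000001000 = 8
→ shifted left by 3 (mod 2^9) → 001000000 = 64

64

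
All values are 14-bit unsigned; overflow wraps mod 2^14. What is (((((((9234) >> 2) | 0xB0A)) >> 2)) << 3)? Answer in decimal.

9234 = 10010000010010
→ >> 2 → 00100100000100 = 2308
0xB0A = 00101100001010
→ | → 00101100001110 = 2830
→ >> 2 → 00001011000011 = 707
→ << 3 (mod 2^14) → 01011000011000 = 5656

5656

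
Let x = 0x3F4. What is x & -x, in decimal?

x = 1111110100 = 1012
-x (two's complement) = …0000001100
AND   = 0000000100 = 4
(x & -x isolates the lowest set bit of x.)

4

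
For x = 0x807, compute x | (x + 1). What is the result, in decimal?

x = 100000000111 = 2055
x + 1 = 100000001000
OR    = 100000001111 = 2063
(x | (x + 1) sets the lowest cleared bit.)

2063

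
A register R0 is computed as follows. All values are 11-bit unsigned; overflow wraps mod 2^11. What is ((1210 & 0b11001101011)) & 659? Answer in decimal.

1210 = 10010111010
0b11001101011 = 11001101011
→ & → 10000101010 = 1066
659 = 01010010011
→ & → 00000000010 = 2

2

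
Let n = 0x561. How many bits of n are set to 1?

5

0x561 = 10101100001
Count the 1s: 1 + 1 + 1 + 1 + 1 = 5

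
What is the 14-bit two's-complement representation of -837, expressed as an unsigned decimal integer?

837 in 14 bits: 00001101000101
Invert: 11110010111010
Add 1:  11110010111011 = 15547
(Check: 2^14 - 837 = 16384 - 837 = 15547.)

15547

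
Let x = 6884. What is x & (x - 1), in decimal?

x = 1101011100100 = 6884
x - 1 = 1101011100011
AND   = 1101011100000 = 6880
(x & (x - 1) clears the lowest set bit of x.)

6880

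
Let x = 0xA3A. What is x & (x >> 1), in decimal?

24

x = 101000111010 = 2618
x>>1 = 010100011101
AND  = 000000011000 = 24
(x & (x >> 1) has a 1 wherever x has two consecutive 1 bits.)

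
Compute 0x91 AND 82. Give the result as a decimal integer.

16

0x91 = 10010001
82 = 01010010
AND → 00010000 = 16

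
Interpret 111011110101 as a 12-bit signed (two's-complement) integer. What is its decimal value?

pattern = 111011110101 (MSB is 1 ⇒ negative)
Invert: 000100001010, add 1 → 000100001011 = 267, so the value is -267.
(Equivalently: 3829 - 2^12 = 3829 - 4096 = -267.)

-267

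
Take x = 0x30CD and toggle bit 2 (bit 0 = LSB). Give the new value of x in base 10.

12489

x = 011000011001101
bit 2 is currently 1; toggle it via x ^ (1 << 2) = x ^ 4
→ 011000011001001 = 12489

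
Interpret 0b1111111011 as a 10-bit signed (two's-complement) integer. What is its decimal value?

-5

pattern = 1111111011 (MSB is 1 ⇒ negative)
Invert: 0000000100, add 1 → 0000000101 = 5, so the value is -5.
(Equivalently: 1019 - 2^10 = 1019 - 1024 = -5.)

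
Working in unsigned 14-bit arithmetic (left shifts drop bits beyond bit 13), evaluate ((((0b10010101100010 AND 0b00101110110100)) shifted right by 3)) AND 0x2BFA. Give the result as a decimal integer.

0b10010101100010 = 10010101100010
0b00101110110100 = 00101110110100
→ AND → 00000100100000 = 288
→ shifted right by 3 → 00000000100100 = 36
0x2BFA = 10101111111010
→ AND → 00000000100000 = 32

32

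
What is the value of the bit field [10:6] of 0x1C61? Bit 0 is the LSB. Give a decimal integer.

17

v = 001110001100001
Shift right by 6: 001110001
Mask low 5 bits: 10001 = 17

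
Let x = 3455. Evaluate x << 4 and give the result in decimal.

3455 = 0000110101111111
shift left by 4 → 1101011111110000 = 55280
(equivalently, 3455 × 2^4 = 3455 × 16)

55280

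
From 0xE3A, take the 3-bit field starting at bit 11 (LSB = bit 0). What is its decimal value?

v = 00111000111010
Shift right by 11: 001
Mask low 3 bits: 001 = 1

1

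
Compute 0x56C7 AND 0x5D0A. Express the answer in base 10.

21506

0x56C7 = 101011011000111
0x5D0A = 101110100001010
AND → 101010000000010 = 21506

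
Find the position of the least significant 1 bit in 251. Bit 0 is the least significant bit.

0

251 = 11111011
Trailing zeros: 0, so the lowest set bit is bit 0 (value 1).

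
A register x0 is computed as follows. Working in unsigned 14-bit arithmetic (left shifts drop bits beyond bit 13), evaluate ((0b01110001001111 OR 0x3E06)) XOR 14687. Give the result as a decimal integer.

1808

0b01110001001111 = 01110001001111
0x3E06 = 11111000000110
→ OR → 11111001001111 = 15951
14687 = 11100101011111
→ XOR → 00011100010000 = 1808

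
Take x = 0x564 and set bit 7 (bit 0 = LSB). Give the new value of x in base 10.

x = 010101100100
bit 7 is currently 0; set it via x | (1 << 7) = x | 128
→ 010111100100 = 1508

1508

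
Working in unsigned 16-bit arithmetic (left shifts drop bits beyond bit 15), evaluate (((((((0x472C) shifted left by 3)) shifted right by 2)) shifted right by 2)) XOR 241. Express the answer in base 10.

0x472C = 0100011100101100
→ shifted left by 3 (mod 2^16) → 0011100101100000 = 14688
→ shifted right by 2 → 0000111001011000 = 3672
→ shifted right by 2 → 0000001110010110 = 918
241 = 0000000011110001
→ XOR → 0000001101100111 = 871

871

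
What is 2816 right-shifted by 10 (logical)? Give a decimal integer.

2816 = 101100000000
shift right by 10 → 000000000010 = 2
(equivalently, floor(2816 / 1024))

2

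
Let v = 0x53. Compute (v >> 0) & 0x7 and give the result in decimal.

3

v = 00001010011
Shift right by 0: 00001010011
Mask low 3 bits: 011 = 3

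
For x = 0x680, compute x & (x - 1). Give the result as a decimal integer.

1536

x = 11010000000 = 1664
x - 1 = 11001111111
AND   = 11000000000 = 1536
(x & (x - 1) clears the lowest set bit of x.)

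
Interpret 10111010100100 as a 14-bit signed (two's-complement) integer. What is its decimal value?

-4444

pattern = 10111010100100 (MSB is 1 ⇒ negative)
Invert: 01000101011011, add 1 → 01000101011100 = 4444, so the value is -4444.
(Equivalently: 11940 - 2^14 = 11940 - 16384 = -4444.)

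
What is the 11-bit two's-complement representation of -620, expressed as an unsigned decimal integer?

1428

620 in 11 bits: 01001101100
Invert: 10110010011
Add 1:  10110010100 = 1428
(Check: 2^11 - 620 = 2048 - 620 = 1428.)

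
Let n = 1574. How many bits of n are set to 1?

5

1574 = 11000100110
Count the 1s: 1 + 1 + 1 + 1 + 1 = 5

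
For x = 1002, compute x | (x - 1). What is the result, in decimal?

1003

x = 1111101010 = 1002
x - 1 = 1111101001
OR    = 1111101011 = 1003
(x | (x - 1) sets all bits below the lowest set bit.)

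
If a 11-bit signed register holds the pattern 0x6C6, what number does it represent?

-314

pattern = 11011000110 (MSB is 1 ⇒ negative)
Invert: 00100111001, add 1 → 00100111010 = 314, so the value is -314.
(Equivalently: 1734 - 2^11 = 1734 - 2048 = -314.)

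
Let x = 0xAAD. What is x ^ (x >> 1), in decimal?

4091

x = 101010101101 = 2733
x>>1 = 010101010110
XOR  = 111111111011 = 4091
(x ^ (x >> 1) gives the standard binary-reflected Gray code of x.)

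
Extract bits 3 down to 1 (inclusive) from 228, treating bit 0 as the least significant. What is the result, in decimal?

v = 11100100
Shift right by 1: 1110010
Mask low 3 bits: 010 = 2

2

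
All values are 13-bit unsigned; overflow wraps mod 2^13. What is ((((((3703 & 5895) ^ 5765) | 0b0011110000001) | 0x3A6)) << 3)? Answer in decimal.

3703 = 0111001110111
5895 = 1011100000111
→ & → 0011000000111 = 1543
5765 = 1011010000101
→ ^ → 1000010000010 = 4226
0b0011110000001 = 0011110000001
→ | → 1011110000011 = 6019
0x3A6 = 0001110100110
→ | → 1011110100111 = 6055
→ << 3 (mod 2^13) → 1110100111000 = 7480

7480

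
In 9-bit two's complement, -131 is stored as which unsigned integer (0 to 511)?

131 in 9 bits: 010000011
Invert: 101111100
Add 1:  101111101 = 381
(Check: 2^9 - 131 = 512 - 131 = 381.)

381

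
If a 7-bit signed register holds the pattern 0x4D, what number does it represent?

pattern = 1001101 (MSB is 1 ⇒ negative)
Invert: 0110010, add 1 → 0110011 = 51, so the value is -51.
(Equivalently: 77 - 2^7 = 77 - 128 = -51.)

-51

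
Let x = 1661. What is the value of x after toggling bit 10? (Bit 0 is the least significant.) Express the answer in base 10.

637

x = 11001111101
bit 10 is currently 1; toggle it via x ^ (1 << 10) = x ^ 1024
→ 01001111101 = 637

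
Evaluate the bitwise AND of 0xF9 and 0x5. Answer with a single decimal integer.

0xF9 = 11111001
0x5 = 00000101
AND → 00000001 = 1

1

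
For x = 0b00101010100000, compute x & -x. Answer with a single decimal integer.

32

x = 101010100000 = 2720
-x (two's complement) = …010101100000
AND   = 000000100000 = 32
(x & -x isolates the lowest set bit of x.)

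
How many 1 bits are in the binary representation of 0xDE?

6

0xDE = 11011110
Count the 1s: 1 + 1 + 1 + 1 + 1 + 1 = 6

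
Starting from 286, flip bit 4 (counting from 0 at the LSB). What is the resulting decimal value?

x = 00100011110
bit 4 is currently 1; toggle it via x ^ (1 << 4) = x ^ 16
→ 00100001110 = 270

270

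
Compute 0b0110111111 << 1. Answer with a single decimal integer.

894

x = 0110111111
shift left by 1 → 1101111110 = 894
(equivalently, 447 × 2^1 = 447 × 2)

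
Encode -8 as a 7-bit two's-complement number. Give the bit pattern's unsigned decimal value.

8 in 7 bits: 0001000
Invert: 1110111
Add 1:  1111000 = 120
(Check: 2^7 - 8 = 128 - 8 = 120.)

120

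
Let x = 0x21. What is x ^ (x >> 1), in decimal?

x = 100001 = 33
x>>1 = 010000
XOR  = 110001 = 49
(x ^ (x >> 1) gives the standard binary-reflected Gray code of x.)

49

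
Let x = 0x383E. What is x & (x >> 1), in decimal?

6174

x = 11100000111110 = 14398
x>>1 = 01110000011111
AND  = 01100000011110 = 6174
(x & (x >> 1) has a 1 wherever x has two consecutive 1 bits.)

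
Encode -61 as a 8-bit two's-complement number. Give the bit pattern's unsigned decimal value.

61 in 8 bits: 00111101
Invert: 11000010
Add 1:  11000011 = 195
(Check: 2^8 - 61 = 256 - 61 = 195.)

195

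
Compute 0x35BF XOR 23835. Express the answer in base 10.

26788

0x35BF = 011010110111111
23835 = 101110100011011
XOR → 110100010100100 = 26788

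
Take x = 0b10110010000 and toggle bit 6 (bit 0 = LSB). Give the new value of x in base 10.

x = 10110010000
bit 6 is currently 0; toggle it via x ^ (1 << 6) = x ^ 64
→ 10111010000 = 1488

1488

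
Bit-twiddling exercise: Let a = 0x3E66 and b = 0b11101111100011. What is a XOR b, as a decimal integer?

1413

0x3E66 = 11111001100110
b = 11101111100011
XOR → 00010110000101 = 1413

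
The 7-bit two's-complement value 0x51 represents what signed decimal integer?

-47

pattern = 1010001 (MSB is 1 ⇒ negative)
Invert: 0101110, add 1 → 0101111 = 47, so the value is -47.
(Equivalently: 81 - 2^7 = 81 - 128 = -47.)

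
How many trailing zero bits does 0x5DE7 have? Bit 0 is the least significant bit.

0

0x5DE7 = 101110111100111
Trailing zeros: 0, so the lowest set bit is bit 0 (value 1).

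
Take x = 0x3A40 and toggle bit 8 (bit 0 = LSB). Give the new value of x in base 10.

15168

x = 011101001000000
bit 8 is currently 0; toggle it via x ^ (1 << 8) = x ^ 256
→ 011101101000000 = 15168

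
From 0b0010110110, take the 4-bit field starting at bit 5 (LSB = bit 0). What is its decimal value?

5

v = 0010110110
Shift right by 5: 00101
Mask low 4 bits: 0101 = 5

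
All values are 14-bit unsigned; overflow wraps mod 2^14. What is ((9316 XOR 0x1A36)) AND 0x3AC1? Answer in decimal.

9316 = 10010001100100
0x1A36 = 01101000110110
→ XOR → 11111001010010 = 15954
0x3AC1 = 11101011000001
→ AND → 11101001000000 = 14912

14912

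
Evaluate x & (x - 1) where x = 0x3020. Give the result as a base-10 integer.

12288

x = 11000000100000 = 12320
x - 1 = 11000000011111
AND   = 11000000000000 = 12288
(x & (x - 1) clears the lowest set bit of x.)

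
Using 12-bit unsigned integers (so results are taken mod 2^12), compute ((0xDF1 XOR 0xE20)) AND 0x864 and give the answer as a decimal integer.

64

0xDF1 = 110111110001
0xE20 = 111000100000
→ XOR → 001111010001 = 977
0x864 = 100001100100
→ AND → 000001000000 = 64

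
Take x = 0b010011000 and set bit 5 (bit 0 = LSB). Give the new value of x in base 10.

x = 010011000
bit 5 is currently 0; set it via x | (1 << 5) = x | 32
→ 010111000 = 184

184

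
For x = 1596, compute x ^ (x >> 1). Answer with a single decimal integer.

1314

x = 11000111100 = 1596
x>>1 = 01100011110
XOR  = 10100100010 = 1314
(x ^ (x >> 1) gives the standard binary-reflected Gray code of x.)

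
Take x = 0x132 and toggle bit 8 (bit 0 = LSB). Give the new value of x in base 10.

50

x = 0100110010
bit 8 is currently 1; toggle it via x ^ (1 << 8) = x ^ 256
→ 0000110010 = 50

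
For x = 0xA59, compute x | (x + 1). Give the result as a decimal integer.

2651

x = 101001011001 = 2649
x + 1 = 101001011010
OR    = 101001011011 = 2651
(x | (x + 1) sets the lowest cleared bit.)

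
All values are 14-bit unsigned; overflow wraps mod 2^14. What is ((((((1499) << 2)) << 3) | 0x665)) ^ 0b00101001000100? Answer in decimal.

1499 = 00010111011011
→ << 2 (mod 2^14) → 01011101101100 = 5996
→ << 3 (mod 2^14) → 11101101100000 = 15200
0x665 = 00011001100101
→ | → 11111101100101 = 16229
0b00101001000100 = 00101001000100
→ ^ → 11010100100001 = 13601

13601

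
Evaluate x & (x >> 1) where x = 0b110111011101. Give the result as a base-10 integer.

x = 110111011101 = 3549
x>>1 = 011011101110
AND  = 010011001100 = 1228
(x & (x >> 1) has a 1 wherever x has two consecutive 1 bits.)

1228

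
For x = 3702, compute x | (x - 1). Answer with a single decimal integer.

3703

x = 111001110110 = 3702
x - 1 = 111001110101
OR    = 111001110111 = 3703
(x | (x - 1) sets all bits below the lowest set bit.)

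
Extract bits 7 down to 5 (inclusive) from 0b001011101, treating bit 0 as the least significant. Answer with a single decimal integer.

v = 001011101
Shift right by 5: 0010
Mask low 3 bits: 010 = 2

2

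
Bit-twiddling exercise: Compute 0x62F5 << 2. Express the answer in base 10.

101332

0x62F5 = 00110001011110101
shift left by 2 → 11000101111010100 = 101332
(equivalently, 25333 × 2^2 = 25333 × 4)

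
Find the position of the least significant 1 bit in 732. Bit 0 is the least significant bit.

732 = 1011011100
Trailing zeros: 2, so the lowest set bit is bit 2 (value 4).

2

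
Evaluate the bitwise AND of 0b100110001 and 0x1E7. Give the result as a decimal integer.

289

a = 100110001
0x1E7 = 111100111
AND → 100100001 = 289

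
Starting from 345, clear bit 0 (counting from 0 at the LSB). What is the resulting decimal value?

x = 101011001
bit 0 is currently 1; clear it via x & ~(1 << 0) = x & ~1
→ 101011000 = 344

344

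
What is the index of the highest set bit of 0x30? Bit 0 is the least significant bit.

0x30 = 110000
The topmost 1 is at position 5 (since 2^5 = 32 ≤ 48 < 64).

5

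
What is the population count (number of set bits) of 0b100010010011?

5

n = 100010010011
Count the 1s: 1 + 1 + 1 + 1 + 1 = 5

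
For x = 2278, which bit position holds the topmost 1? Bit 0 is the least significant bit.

2278 = 100011100110
The topmost 1 is at position 11 (since 2^11 = 2048 ≤ 2278 < 4096).

11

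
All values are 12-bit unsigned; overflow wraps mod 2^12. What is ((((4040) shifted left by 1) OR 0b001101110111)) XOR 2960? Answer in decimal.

1127

4040 = 111111001000
→ shifted left by 1 (mod 2^12) → 111110010000 = 3984
0b001101110111 = 001101110111
→ OR → 111111110111 = 4087
2960 = 101110010000
→ XOR → 010001100111 = 1127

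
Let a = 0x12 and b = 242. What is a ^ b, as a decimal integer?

224

0x12 = 00010010
242 = 11110010
XOR → 11100000 = 224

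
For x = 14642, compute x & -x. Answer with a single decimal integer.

2

x = 11100100110010 = 14642
-x (two's complement) = …00011011001110
AND   = 00000000000010 = 2
(x & -x isolates the lowest set bit of x.)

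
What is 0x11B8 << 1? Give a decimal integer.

0x11B8 = 01000110111000
shift left by 1 → 10001101110000 = 9072
(equivalently, 4536 × 2^1 = 4536 × 2)

9072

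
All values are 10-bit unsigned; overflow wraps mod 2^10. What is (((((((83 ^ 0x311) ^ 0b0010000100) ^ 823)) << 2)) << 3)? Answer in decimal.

83 = 0001010011
0x311 = 1100010001
→ ^ → 1101000010 = 834
0b0010000100 = 0010000100
→ ^ → 1111000110 = 966
823 = 1100110111
→ ^ → 0011110001 = 241
→ << 2 (mod 2^10) → 1111000100 = 964
→ << 3 (mod 2^10) → 1000100000 = 544

544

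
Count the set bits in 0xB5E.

0xB5E = 101101011110
Count the 1s: 1 + 1 + 1 + 1 + 1 + 1 + 1 + 1 = 8

8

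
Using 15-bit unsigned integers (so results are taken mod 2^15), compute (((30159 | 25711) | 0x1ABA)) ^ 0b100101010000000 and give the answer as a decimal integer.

13695

30159 = 111010111001111
25711 = 110010001101111
→ | → 111010111101111 = 30191
0x1ABA = 001101010111010
→ | → 111111111111111 = 32767
0b100101010000000 = 100101010000000
→ ^ → 011010101111111 = 13695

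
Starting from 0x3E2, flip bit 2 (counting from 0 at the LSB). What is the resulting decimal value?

x = 0001111100010
bit 2 is currently 0; toggle it via x ^ (1 << 2) = x ^ 4
→ 0001111100110 = 998

998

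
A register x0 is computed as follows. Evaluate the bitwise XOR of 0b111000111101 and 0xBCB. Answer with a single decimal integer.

1526

a = 111000111101
0xBCB = 101111001011
XOR → 010111110110 = 1526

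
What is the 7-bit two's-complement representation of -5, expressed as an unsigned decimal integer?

5 in 7 bits: 0000101
Invert: 1111010
Add 1:  1111011 = 123
(Check: 2^7 - 5 = 128 - 5 = 123.)

123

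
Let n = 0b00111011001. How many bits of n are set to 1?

n = 111011001
Count the 1s: 1 + 1 + 1 + 1 + 1 + 1 = 6

6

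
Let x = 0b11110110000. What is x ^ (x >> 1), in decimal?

x = 11110110000 = 1968
x>>1 = 01111011000
XOR  = 10001101000 = 1128
(x ^ (x >> 1) gives the standard binary-reflected Gray code of x.)

1128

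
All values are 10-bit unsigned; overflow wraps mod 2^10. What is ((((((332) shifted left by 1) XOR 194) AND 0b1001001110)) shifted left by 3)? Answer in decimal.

332 = 0101001100
→ shifted left by 1 (mod 2^10) → 1010011000 = 664
194 = 0011000010
→ XOR → 1001011010 = 602
0b1001001110 = 1001001110
→ AND → 1001001010 = 586
→ shifted left by 3 (mod 2^10) → 1001010000 = 592

592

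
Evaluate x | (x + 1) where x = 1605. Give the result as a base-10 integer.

x = 11001000101 = 1605
x + 1 = 11001000110
OR    = 11001000111 = 1607
(x | (x + 1) sets the lowest cleared bit.)

1607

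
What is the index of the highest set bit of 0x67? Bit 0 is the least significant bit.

0x67 = 1100111
The topmost 1 is at position 6 (since 2^6 = 64 ≤ 103 < 128).

6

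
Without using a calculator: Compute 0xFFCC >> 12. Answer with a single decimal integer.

15

0xFFCC = 1111111111001100
shift right by 12 → 0000000000001111 = 15
(equivalently, floor(65484 / 4096))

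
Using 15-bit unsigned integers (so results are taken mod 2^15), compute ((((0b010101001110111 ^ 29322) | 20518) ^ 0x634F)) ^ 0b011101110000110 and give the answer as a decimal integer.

0b010101001110111 = 010101001110111
29322 = 111001010001010
→ ^ → 101100011111101 = 22781
20518 = 101000000100110
→ | → 101100011111111 = 22783
0x634F = 110001101001111
→ ^ → 011101110110000 = 15280
0b011101110000110 = 011101110000110
→ ^ → 000000000110110 = 54

54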